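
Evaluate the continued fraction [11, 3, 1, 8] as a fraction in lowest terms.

394/35

Using pₖ = aₖpₖ₋₁ + pₖ₋₂ and qₖ = aₖqₖ₋₁ + qₖ₋₂:
  k=0: a=11, p=11, q=1
  k=1: a=3, p=34, q=3
  k=2: a=1, p=45, q=4
  k=3: a=8, p=394, q=35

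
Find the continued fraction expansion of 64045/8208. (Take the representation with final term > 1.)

64045 = 7·8208 + 6589
8208 = 1·6589 + 1619
6589 = 4·1619 + 113
1619 = 14·113 + 37
113 = 3·37 + 2
37 = 18·2 + 1
2 = 2·1 + 0  (stop)
So 64045/8208 = [7; 1, 4, 14, 3, 18, 2].

[7; 1, 4, 14, 3, 18, 2]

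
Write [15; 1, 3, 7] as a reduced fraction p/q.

Fold from the inside: start with 7/1.
  3 + 1/7 = 22/7
  1 + 7/22 = 29/22
  15 + 22/29 = 457/29

457/29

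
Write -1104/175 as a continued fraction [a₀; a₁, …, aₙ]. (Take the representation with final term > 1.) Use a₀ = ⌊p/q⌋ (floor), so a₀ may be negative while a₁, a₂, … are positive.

[-7; 1, 2, 4, 6, 2]

-1104 = -7*175 + 121
175 = 1*121 + 54
121 = 2*54 + 13
54 = 4*13 + 2
13 = 6*2 + 1
2 = 2*1 + 0  (stop)
So -1104/175 = [-7; 1, 2, 4, 6, 2].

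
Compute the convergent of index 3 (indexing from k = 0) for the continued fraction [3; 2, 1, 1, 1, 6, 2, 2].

Using pₖ = aₖpₖ₋₁ + pₖ₋₂, qₖ = aₖqₖ₋₁ + qₖ₋₂ (with p₋₁=1, p₋₂=0, q₋₁=0, q₋₂=1):
  k=0: a=3, p=3, q=1
  k=1: a=2, p=7, q=2
  k=2: a=1, p=10, q=3
  k=3: a=1, p=17, q=5

17/5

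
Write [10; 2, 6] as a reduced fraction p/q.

136/13

Using pₖ = aₖpₖ₋₁ + pₖ₋₂ and qₖ = aₖqₖ₋₁ + qₖ₋₂:
  k=0: a=10, p=10, q=1
  k=1: a=2, p=21, q=2
  k=2: a=6, p=136, q=13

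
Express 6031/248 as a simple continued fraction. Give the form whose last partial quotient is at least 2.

[24; 3, 7, 5, 2]

6031 = 24·248 + 79
248 = 3·79 + 11
79 = 7·11 + 2
11 = 5·2 + 1
2 = 2·1 + 0  (stop)
So 6031/248 = [24; 3, 7, 5, 2].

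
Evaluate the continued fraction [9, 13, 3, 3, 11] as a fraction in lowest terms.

Fold from the inside: start with 11/1.
  3 + 1/11 = 34/11
  3 + 11/34 = 113/34
  13 + 34/113 = 1503/113
  9 + 113/1503 = 13640/1503

13640/1503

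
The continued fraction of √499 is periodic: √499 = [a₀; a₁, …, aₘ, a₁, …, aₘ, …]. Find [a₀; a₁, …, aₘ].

[22; 2, 1, 21, 1, 2, 44]

a₀ = ⌊√499⌋ = 22.
With m₀=0, d₀=1 and mₖ₊₁ = dₖaₖ − mₖ, dₖ₊₁ = (n − mₖ₊₁²)/dₖ, aₖ₊₁ = ⌊(a₀+mₖ₊₁)/dₖ₊₁⌋:
  k=1: m=22, d=15, a=2
  k=2: m=8, d=29, a=1
  k=3: m=21, d=2, a=21
  k=4: m=21, d=29, a=1
  k=5: m=8, d=15, a=2
  k=6: m=22, d=1, a=44
d=1 and a=2a₀=44 at k=6, so the next step gives (m, d) = (22, 15) again — its k=1 value — and the period has length 6.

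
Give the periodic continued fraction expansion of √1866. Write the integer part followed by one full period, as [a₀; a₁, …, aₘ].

[43; 5, 14, 5, 86]

a₀ = ⌊√1866⌋ = 43.
With m₀=0, d₀=1 and mₖ₊₁ = dₖaₖ − mₖ, dₖ₊₁ = (n − mₖ₊₁²)/dₖ, aₖ₊₁ = ⌊(a₀+mₖ₊₁)/dₖ₊₁⌋:
  k=1: m=43, d=17, a=5
  k=2: m=42, d=6, a=14
  k=3: m=42, d=17, a=5
  k=4: m=43, d=1, a=86
d=1 and a=2a₀=86 at k=4, so the next step gives (m, d) = (43, 17) again — its k=1 value — and the period has length 4.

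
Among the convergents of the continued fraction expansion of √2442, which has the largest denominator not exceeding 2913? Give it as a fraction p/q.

√2442 = [49; 2, 2, 2, 98, …] (period length 4).
Convergents:
  p_0/q_0 = 49/1
  p_1/q_1 = 99/2
  p_2/q_2 = 247/5
  p_3/q_3 = 593/12
  p_4/q_4 = 58361/1181
  p_5/q_5 = 117315/2374
  p_6/q_6 = 292991/5929
q_5 = 2374 ≤ 2913 < 5929 = q_6, so the answer is 117315/2374.

117315/2374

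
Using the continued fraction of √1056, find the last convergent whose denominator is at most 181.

4192/129

√1056 = [32; 2, 64, …] (period length 2).
Convergents:
  p_0/q_0 = 32/1
  p_1/q_1 = 65/2
  p_2/q_2 = 4192/129
  p_3/q_3 = 8449/260
q_2 = 129 ≤ 181 < 260 = q_3, so the answer is 4192/129.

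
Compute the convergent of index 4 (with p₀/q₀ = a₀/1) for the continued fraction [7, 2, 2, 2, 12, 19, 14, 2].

Using pₖ = aₖpₖ₋₁ + pₖ₋₂, qₖ = aₖqₖ₋₁ + qₖ₋₂ (with p₋₁=1, p₋₂=0, q₋₁=0, q₋₂=1):
  k=0: a=7, p=7, q=1
  k=1: a=2, p=15, q=2
  k=2: a=2, p=37, q=5
  k=3: a=2, p=89, q=12
  k=4: a=12, p=1105, q=149

1105/149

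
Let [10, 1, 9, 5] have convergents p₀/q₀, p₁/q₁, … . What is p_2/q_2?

Using pₖ = aₖpₖ₋₁ + pₖ₋₂, qₖ = aₖqₖ₋₁ + qₖ₋₂ (with p₋₁=1, p₋₂=0, q₋₁=0, q₋₂=1):
  k=0: a=10, p=10, q=1
  k=1: a=1, p=11, q=1
  k=2: a=9, p=109, q=10

109/10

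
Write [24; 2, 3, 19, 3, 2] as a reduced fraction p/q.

23428/959

Fold from the inside: start with 2/1.
  3 + 1/2 = 7/2
  19 + 2/7 = 135/7
  3 + 7/135 = 412/135
  2 + 135/412 = 959/412
  24 + 412/959 = 23428/959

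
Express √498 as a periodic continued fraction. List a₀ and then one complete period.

a₀ = ⌊√498⌋ = 22.
With m₀=0, d₀=1 and mₖ₊₁ = dₖaₖ − mₖ, dₖ₊₁ = (n − mₖ₊₁²)/dₖ, aₖ₊₁ = ⌊(a₀+mₖ₊₁)/dₖ₊₁⌋:
  k=1: m=22, d=14, a=3
  k=2: m=20, d=7, a=6
  k=3: m=22, d=2, a=22
  k=4: m=22, d=7, a=6
  k=5: m=20, d=14, a=3
  k=6: m=22, d=1, a=44
d=1 and a=2a₀=44 at k=6, so the next step gives (m, d) = (22, 14) again — its k=1 value — and the period has length 6.

[22; 3, 6, 22, 6, 3, 44]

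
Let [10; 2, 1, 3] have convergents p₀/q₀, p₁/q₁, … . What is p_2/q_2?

Using pₖ = aₖpₖ₋₁ + pₖ₋₂, qₖ = aₖqₖ₋₁ + qₖ₋₂ (with p₋₁=1, p₋₂=0, q₋₁=0, q₋₂=1):
  k=0: a=10, p=10, q=1
  k=1: a=2, p=21, q=2
  k=2: a=1, p=31, q=3

31/3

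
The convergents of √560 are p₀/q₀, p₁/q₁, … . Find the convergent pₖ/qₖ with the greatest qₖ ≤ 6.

71/3

√560 = [23; 1, 1, 1, 46, …] (period length 4).
Convergents:
  p_0/q_0 = 23/1
  p_1/q_1 = 24/1
  p_2/q_2 = 47/2
  p_3/q_3 = 71/3
  p_4/q_4 = 3313/140
q_3 = 3 ≤ 6 < 140 = q_4, so the answer is 71/3.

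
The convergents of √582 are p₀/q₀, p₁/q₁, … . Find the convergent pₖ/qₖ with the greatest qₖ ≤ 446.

√582 = [24; 8, 48, …] (period length 2).
Convergents:
  p_0/q_0 = 24/1
  p_1/q_1 = 193/8
  p_2/q_2 = 9288/385
  p_3/q_3 = 74497/3088
q_2 = 385 ≤ 446 < 3088 = q_3, so the answer is 9288/385.

9288/385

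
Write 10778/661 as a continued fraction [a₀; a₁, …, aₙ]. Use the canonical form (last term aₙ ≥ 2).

10778 = 16×661 + 202
661 = 3×202 + 55
202 = 3×55 + 37
55 = 1×37 + 18
37 = 2×18 + 1
18 = 18×1 + 0  (stop)
So 10778/661 = [16; 3, 3, 1, 2, 18].

[16; 3, 3, 1, 2, 18]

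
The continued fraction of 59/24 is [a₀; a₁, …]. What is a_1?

2

59 = 2·24 + 11   →  a_0 = 2
24 = 2·11 + 2   →  a_1 = 2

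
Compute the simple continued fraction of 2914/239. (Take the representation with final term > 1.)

[12; 5, 5, 9]

2914 = 12×239 + 46
239 = 5×46 + 9
46 = 5×9 + 1
9 = 9×1 + 0  (stop)
So 2914/239 = [12; 5, 5, 9].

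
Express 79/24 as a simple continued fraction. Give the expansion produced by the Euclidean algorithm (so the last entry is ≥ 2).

79 = 3·24 + 7
24 = 3·7 + 3
7 = 2·3 + 1
3 = 3·1 + 0  (stop)
So 79/24 = [3; 3, 2, 3].

[3; 3, 2, 3]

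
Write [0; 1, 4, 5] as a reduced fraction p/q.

21/26

Using pₖ = aₖpₖ₋₁ + pₖ₋₂ and qₖ = aₖqₖ₋₁ + qₖ₋₂:
  k=0: a=0, p=0, q=1
  k=1: a=1, p=1, q=1
  k=2: a=4, p=4, q=5
  k=3: a=5, p=21, q=26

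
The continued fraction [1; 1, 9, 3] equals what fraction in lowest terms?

Using pₖ = aₖpₖ₋₁ + pₖ₋₂ and qₖ = aₖqₖ₋₁ + qₖ₋₂:
  k=0: a=1, p=1, q=1
  k=1: a=1, p=2, q=1
  k=2: a=9, p=19, q=10
  k=3: a=3, p=59, q=31

59/31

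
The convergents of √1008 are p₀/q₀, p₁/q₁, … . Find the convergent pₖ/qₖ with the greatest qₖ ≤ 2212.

√1008 = [31; 1, 2, 1, 62, …] (period length 4).
Convergents:
  p_0/q_0 = 31/1
  p_1/q_1 = 32/1
  p_2/q_2 = 95/3
  p_3/q_3 = 127/4
  p_4/q_4 = 7969/251
  p_5/q_5 = 8096/255
  p_6/q_6 = 24161/761
  p_7/q_7 = 32257/1016
  p_8/q_8 = 2024095/63753
q_7 = 1016 ≤ 2212 < 63753 = q_8, so the answer is 32257/1016.

32257/1016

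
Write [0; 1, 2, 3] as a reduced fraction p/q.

7/10

Using pₖ = aₖpₖ₋₁ + pₖ₋₂ and qₖ = aₖqₖ₋₁ + qₖ₋₂:
  k=0: a=0, p=0, q=1
  k=1: a=1, p=1, q=1
  k=2: a=2, p=2, q=3
  k=3: a=3, p=7, q=10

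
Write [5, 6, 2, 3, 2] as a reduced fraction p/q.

531/103

Using pₖ = aₖpₖ₋₁ + pₖ₋₂ and qₖ = aₖqₖ₋₁ + qₖ₋₂:
  k=0: a=5, p=5, q=1
  k=1: a=6, p=31, q=6
  k=2: a=2, p=67, q=13
  k=3: a=3, p=232, q=45
  k=4: a=2, p=531, q=103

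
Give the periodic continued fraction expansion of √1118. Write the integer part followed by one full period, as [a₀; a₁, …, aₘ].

[33; 2, 3, 2, 3, 2, 66]

a₀ = ⌊√1118⌋ = 33.
With m₀=0, d₀=1 and mₖ₊₁ = dₖaₖ − mₖ, dₖ₊₁ = (n − mₖ₊₁²)/dₖ, aₖ₊₁ = ⌊(a₀+mₖ₊₁)/dₖ₊₁⌋:
  k=1: m=33, d=29, a=2
  k=2: m=25, d=17, a=3
  k=3: m=26, d=26, a=2
  k=4: m=26, d=17, a=3
  k=5: m=25, d=29, a=2
  k=6: m=33, d=1, a=66
d=1 and a=2a₀=66 at k=6, so the next step gives (m, d) = (33, 29) again — its k=1 value — and the period has length 6.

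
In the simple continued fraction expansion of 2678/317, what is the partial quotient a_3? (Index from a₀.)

3

2678 = 8·317 + 142   →  a_0 = 8
317 = 2·142 + 33   →  a_1 = 2
142 = 4·33 + 10   →  a_2 = 4
33 = 3·10 + 3   →  a_3 = 3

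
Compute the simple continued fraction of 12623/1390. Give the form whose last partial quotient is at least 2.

12623 = 9×1390 + 113
1390 = 12×113 + 34
113 = 3×34 + 11
34 = 3×11 + 1
11 = 11×1 + 0  (stop)
So 12623/1390 = [9; 12, 3, 3, 11].

[9; 12, 3, 3, 11]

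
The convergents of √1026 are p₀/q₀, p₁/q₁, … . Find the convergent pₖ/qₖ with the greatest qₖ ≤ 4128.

√1026 = [32; 32, 64, …] (period length 2).
Convergents:
  p_0/q_0 = 32/1
  p_1/q_1 = 1025/32
  p_2/q_2 = 65632/2049
  p_3/q_3 = 2101249/65600
q_2 = 2049 ≤ 4128 < 65600 = q_3, so the answer is 65632/2049.

65632/2049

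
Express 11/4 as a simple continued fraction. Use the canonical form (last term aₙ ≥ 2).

11 = 2*4 + 3
4 = 1*3 + 1
3 = 3*1 + 0  (stop)
So 11/4 = [2; 1, 3].

[2; 1, 3]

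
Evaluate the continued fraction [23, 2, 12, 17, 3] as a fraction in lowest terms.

Fold from the inside: start with 3/1.
  17 + 1/3 = 52/3
  12 + 3/52 = 627/52
  2 + 52/627 = 1306/627
  23 + 627/1306 = 30665/1306

30665/1306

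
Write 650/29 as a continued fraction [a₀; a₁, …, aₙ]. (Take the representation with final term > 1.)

[22; 2, 2, 2, 2]

650 = 22·29 + 12
29 = 2·12 + 5
12 = 2·5 + 2
5 = 2·2 + 1
2 = 2·1 + 0  (stop)
So 650/29 = [22; 2, 2, 2, 2].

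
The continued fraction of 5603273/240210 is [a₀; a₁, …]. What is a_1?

3

5603273 = 23·240210 + 78443   →  a_0 = 23
240210 = 3·78443 + 4881   →  a_1 = 3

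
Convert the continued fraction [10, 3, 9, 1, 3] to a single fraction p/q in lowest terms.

1249/121

Using pₖ = aₖpₖ₋₁ + pₖ₋₂ and qₖ = aₖqₖ₋₁ + qₖ₋₂:
  k=0: a=10, p=10, q=1
  k=1: a=3, p=31, q=3
  k=2: a=9, p=289, q=28
  k=3: a=1, p=320, q=31
  k=4: a=3, p=1249, q=121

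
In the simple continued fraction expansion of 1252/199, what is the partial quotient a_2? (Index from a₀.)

2

1252 = 6·199 + 58   →  a_0 = 6
199 = 3·58 + 25   →  a_1 = 3
58 = 2·25 + 8   →  a_2 = 2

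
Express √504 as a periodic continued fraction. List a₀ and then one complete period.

a₀ = ⌊√504⌋ = 22.
With m₀=0, d₀=1 and mₖ₊₁ = dₖaₖ − mₖ, dₖ₊₁ = (n − mₖ₊₁²)/dₖ, aₖ₊₁ = ⌊(a₀+mₖ₊₁)/dₖ₊₁⌋:
  k=1: m=22, d=20, a=2
  k=2: m=18, d=9, a=4
  k=3: m=18, d=20, a=2
  k=4: m=22, d=1, a=44
d=1 and a=2a₀=44 at k=4, so the next step gives (m, d) = (22, 20) again — its k=1 value — and the period has length 4.

[22; 2, 4, 2, 44]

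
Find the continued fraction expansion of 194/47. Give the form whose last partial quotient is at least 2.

194 = 4·47 + 6
47 = 7·6 + 5
6 = 1·5 + 1
5 = 5·1 + 0  (stop)
So 194/47 = [4; 7, 1, 5].

[4; 7, 1, 5]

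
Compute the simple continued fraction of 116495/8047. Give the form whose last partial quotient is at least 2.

[14; 2, 10, 3, 2, 17, 3]

116495 = 14*8047 + 3837
8047 = 2*3837 + 373
3837 = 10*373 + 107
373 = 3*107 + 52
107 = 2*52 + 3
52 = 17*3 + 1
3 = 3*1 + 0  (stop)
So 116495/8047 = [14; 2, 10, 3, 2, 17, 3].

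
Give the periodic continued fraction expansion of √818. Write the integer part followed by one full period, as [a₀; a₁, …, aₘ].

[28; 1, 1, 1, 1, 56]

a₀ = ⌊√818⌋ = 28.
With m₀=0, d₀=1 and mₖ₊₁ = dₖaₖ − mₖ, dₖ₊₁ = (n − mₖ₊₁²)/dₖ, aₖ₊₁ = ⌊(a₀+mₖ₊₁)/dₖ₊₁⌋:
  k=1: m=28, d=34, a=1
  k=2: m=6, d=23, a=1
  k=3: m=17, d=23, a=1
  k=4: m=6, d=34, a=1
  k=5: m=28, d=1, a=56
d=1 and a=2a₀=56 at k=5, so the next step gives (m, d) = (28, 34) again — its k=1 value — and the period has length 5.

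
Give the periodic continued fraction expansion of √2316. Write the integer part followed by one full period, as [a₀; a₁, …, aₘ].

a₀ = ⌊√2316⌋ = 48.
With m₀=0, d₀=1 and mₖ₊₁ = dₖaₖ − mₖ, dₖ₊₁ = (n − mₖ₊₁²)/dₖ, aₖ₊₁ = ⌊(a₀+mₖ₊₁)/dₖ₊₁⌋:
  k=1: m=48, d=12, a=8
  k=2: m=48, d=1, a=96
d=1 and a=2a₀=96 at k=2, so the next step gives (m, d) = (48, 12) again — its k=1 value — and the period has length 2.

[48; 8, 96]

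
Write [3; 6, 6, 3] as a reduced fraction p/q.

370/117

Fold from the inside: start with 3/1.
  6 + 1/3 = 19/3
  6 + 3/19 = 117/19
  3 + 19/117 = 370/117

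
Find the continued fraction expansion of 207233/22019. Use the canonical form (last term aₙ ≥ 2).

[9; 2, 2, 3, 16, 9, 1, 7]

207233 = 9*22019 + 9062
22019 = 2*9062 + 3895
9062 = 2*3895 + 1272
3895 = 3*1272 + 79
1272 = 16*79 + 8
79 = 9*8 + 7
8 = 1*7 + 1
7 = 7*1 + 0  (stop)
So 207233/22019 = [9; 2, 2, 3, 16, 9, 1, 7].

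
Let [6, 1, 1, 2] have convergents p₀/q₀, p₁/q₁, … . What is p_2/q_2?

Using pₖ = aₖpₖ₋₁ + pₖ₋₂, qₖ = aₖqₖ₋₁ + qₖ₋₂ (with p₋₁=1, p₋₂=0, q₋₁=0, q₋₂=1):
  k=0: a=6, p=6, q=1
  k=1: a=1, p=7, q=1
  k=2: a=1, p=13, q=2

13/2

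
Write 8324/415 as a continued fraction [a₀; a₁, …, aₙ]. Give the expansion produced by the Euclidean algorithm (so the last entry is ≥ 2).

[20; 17, 3, 2, 3]

8324 = 20·415 + 24
415 = 17·24 + 7
24 = 3·7 + 3
7 = 2·3 + 1
3 = 3·1 + 0  (stop)
So 8324/415 = [20; 17, 3, 2, 3].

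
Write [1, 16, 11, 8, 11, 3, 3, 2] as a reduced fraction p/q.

Fold from the inside: start with 2/1.
  3 + 1/2 = 7/2
  3 + 2/7 = 23/7
  11 + 7/23 = 260/23
  8 + 23/260 = 2103/260
  11 + 260/2103 = 23393/2103
  16 + 2103/23393 = 376391/23393
  1 + 23393/376391 = 399784/376391

399784/376391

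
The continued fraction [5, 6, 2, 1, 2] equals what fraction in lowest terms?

Using pₖ = aₖpₖ₋₁ + pₖ₋₂ and qₖ = aₖqₖ₋₁ + qₖ₋₂:
  k=0: a=5, p=5, q=1
  k=1: a=6, p=31, q=6
  k=2: a=2, p=67, q=13
  k=3: a=1, p=98, q=19
  k=4: a=2, p=263, q=51

263/51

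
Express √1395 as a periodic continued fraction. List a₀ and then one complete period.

a₀ = ⌊√1395⌋ = 37.
With m₀=0, d₀=1 and mₖ₊₁ = dₖaₖ − mₖ, dₖ₊₁ = (n − mₖ₊₁²)/dₖ, aₖ₊₁ = ⌊(a₀+mₖ₊₁)/dₖ₊₁⌋:
  k=1: m=37, d=26, a=2
  k=2: m=15, d=45, a=1
  k=3: m=30, d=11, a=6
  k=4: m=36, d=9, a=8
  k=5: m=36, d=11, a=6
  k=6: m=30, d=45, a=1
  k=7: m=15, d=26, a=2
  k=8: m=37, d=1, a=74
d=1 and a=2a₀=74 at k=8, so the next step gives (m, d) = (37, 26) again — its k=1 value — and the period has length 8.

[37; 2, 1, 6, 8, 6, 1, 2, 74]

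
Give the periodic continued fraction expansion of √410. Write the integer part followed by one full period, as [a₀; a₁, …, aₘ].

a₀ = ⌊√410⌋ = 20.
With m₀=0, d₀=1 and mₖ₊₁ = dₖaₖ − mₖ, dₖ₊₁ = (n − mₖ₊₁²)/dₖ, aₖ₊₁ = ⌊(a₀+mₖ₊₁)/dₖ₊₁⌋:
  k=1: m=20, d=10, a=4
  k=2: m=20, d=1, a=40
d=1 and a=2a₀=40 at k=2, so the next step gives (m, d) = (20, 10) again — its k=1 value — and the period has length 2.

[20; 4, 40]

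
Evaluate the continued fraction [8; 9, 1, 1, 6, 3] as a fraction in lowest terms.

Fold from the inside: start with 3/1.
  6 + 1/3 = 19/3
  1 + 3/19 = 22/19
  1 + 19/22 = 41/22
  9 + 22/41 = 391/41
  8 + 41/391 = 3169/391

3169/391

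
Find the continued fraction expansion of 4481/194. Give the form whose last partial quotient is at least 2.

4481 = 23·194 + 19
194 = 10·19 + 4
19 = 4·4 + 3
4 = 1·3 + 1
3 = 3·1 + 0  (stop)
So 4481/194 = [23; 10, 4, 1, 3].

[23; 10, 4, 1, 3]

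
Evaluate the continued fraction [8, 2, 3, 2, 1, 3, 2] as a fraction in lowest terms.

1628/193

Using pₖ = aₖpₖ₋₁ + pₖ₋₂ and qₖ = aₖqₖ₋₁ + qₖ₋₂:
  k=0: a=8, p=8, q=1
  k=1: a=2, p=17, q=2
  k=2: a=3, p=59, q=7
  k=3: a=2, p=135, q=16
  k=4: a=1, p=194, q=23
  k=5: a=3, p=717, q=85
  k=6: a=2, p=1628, q=193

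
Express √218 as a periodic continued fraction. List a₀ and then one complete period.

a₀ = ⌊√218⌋ = 14.
With m₀=0, d₀=1 and mₖ₊₁ = dₖaₖ − mₖ, dₖ₊₁ = (n − mₖ₊₁²)/dₖ, aₖ₊₁ = ⌊(a₀+mₖ₊₁)/dₖ₊₁⌋:
  k=1: m=14, d=22, a=1
  k=2: m=8, d=7, a=3
  k=3: m=13, d=7, a=3
  k=4: m=8, d=22, a=1
  k=5: m=14, d=1, a=28
d=1 and a=2a₀=28 at k=5, so the next step gives (m, d) = (14, 22) again — its k=1 value — and the period has length 5.

[14; 1, 3, 3, 1, 28]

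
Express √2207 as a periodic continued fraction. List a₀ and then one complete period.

[46; 1, 45, 1, 92]

a₀ = ⌊√2207⌋ = 46.
With m₀=0, d₀=1 and mₖ₊₁ = dₖaₖ − mₖ, dₖ₊₁ = (n − mₖ₊₁²)/dₖ, aₖ₊₁ = ⌊(a₀+mₖ₊₁)/dₖ₊₁⌋:
  k=1: m=46, d=91, a=1
  k=2: m=45, d=2, a=45
  k=3: m=45, d=91, a=1
  k=4: m=46, d=1, a=92
d=1 and a=2a₀=92 at k=4, so the next step gives (m, d) = (46, 91) again — its k=1 value — and the period has length 4.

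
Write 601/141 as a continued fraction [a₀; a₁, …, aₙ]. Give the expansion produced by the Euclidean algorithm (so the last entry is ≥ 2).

[4; 3, 1, 4, 3, 2]

601 = 4×141 + 37
141 = 3×37 + 30
37 = 1×30 + 7
30 = 4×7 + 2
7 = 3×2 + 1
2 = 2×1 + 0  (stop)
So 601/141 = [4; 3, 1, 4, 3, 2].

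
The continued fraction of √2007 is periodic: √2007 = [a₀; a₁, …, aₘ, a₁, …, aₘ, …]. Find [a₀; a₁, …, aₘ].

a₀ = ⌊√2007⌋ = 44.
With m₀=0, d₀=1 and mₖ₊₁ = dₖaₖ − mₖ, dₖ₊₁ = (n − mₖ₊₁²)/dₖ, aₖ₊₁ = ⌊(a₀+mₖ₊₁)/dₖ₊₁⌋:
  k=1: m=44, d=71, a=1
  k=2: m=27, d=18, a=3
  k=3: m=27, d=71, a=1
  k=4: m=44, d=1, a=88
d=1 and a=2a₀=88 at k=4, so the next step gives (m, d) = (44, 71) again — its k=1 value — and the period has length 4.

[44; 1, 3, 1, 88]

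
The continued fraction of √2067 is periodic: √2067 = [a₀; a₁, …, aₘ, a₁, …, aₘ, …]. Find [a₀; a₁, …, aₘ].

a₀ = ⌊√2067⌋ = 45.

[45; 2, 6, 2, 90]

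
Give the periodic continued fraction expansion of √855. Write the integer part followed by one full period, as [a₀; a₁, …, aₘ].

a₀ = ⌊√855⌋ = 29.
With m₀=0, d₀=1 and mₖ₊₁ = dₖaₖ − mₖ, dₖ₊₁ = (n − mₖ₊₁²)/dₖ, aₖ₊₁ = ⌊(a₀+mₖ₊₁)/dₖ₊₁⌋:
  k=1: m=29, d=14, a=4
  k=2: m=27, d=9, a=6
  k=3: m=27, d=14, a=4
  k=4: m=29, d=1, a=58
d=1 and a=2a₀=58 at k=4, so the next step gives (m, d) = (29, 14) again — its k=1 value — and the period has length 4.

[29; 4, 6, 4, 58]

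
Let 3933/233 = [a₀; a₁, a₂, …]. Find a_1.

1

3933 = 16·233 + 205   →  a_0 = 16
233 = 1·205 + 28   →  a_1 = 1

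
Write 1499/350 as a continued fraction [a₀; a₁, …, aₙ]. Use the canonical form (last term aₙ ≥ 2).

[4; 3, 1, 1, 6, 1, 1, 3]

1499 = 4*350 + 99
350 = 3*99 + 53
99 = 1*53 + 46
53 = 1*46 + 7
46 = 6*7 + 4
7 = 1*4 + 3
4 = 1*3 + 1
3 = 3*1 + 0  (stop)
So 1499/350 = [4; 3, 1, 1, 6, 1, 1, 3].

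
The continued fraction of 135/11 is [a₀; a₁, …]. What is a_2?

1

135 = 12·11 + 3   →  a_0 = 12
11 = 3·3 + 2   →  a_1 = 3
3 = 1·2 + 1   →  a_2 = 1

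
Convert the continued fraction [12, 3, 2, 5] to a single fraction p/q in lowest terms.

467/38

Using pₖ = aₖpₖ₋₁ + pₖ₋₂ and qₖ = aₖqₖ₋₁ + qₖ₋₂:
  k=0: a=12, p=12, q=1
  k=1: a=3, p=37, q=3
  k=2: a=2, p=86, q=7
  k=3: a=5, p=467, q=38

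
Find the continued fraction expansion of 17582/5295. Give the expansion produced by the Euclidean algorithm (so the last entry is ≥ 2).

[3; 3, 8, 3, 7, 4, 2]

17582 = 3*5295 + 1697
5295 = 3*1697 + 204
1697 = 8*204 + 65
204 = 3*65 + 9
65 = 7*9 + 2
9 = 4*2 + 1
2 = 2*1 + 0  (stop)
So 17582/5295 = [3; 3, 8, 3, 7, 4, 2].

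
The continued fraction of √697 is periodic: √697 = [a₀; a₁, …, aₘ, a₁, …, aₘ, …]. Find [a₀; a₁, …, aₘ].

a₀ = ⌊√697⌋ = 26.
With m₀=0, d₀=1 and mₖ₊₁ = dₖaₖ − mₖ, dₖ₊₁ = (n − mₖ₊₁²)/dₖ, aₖ₊₁ = ⌊(a₀+mₖ₊₁)/dₖ₊₁⌋:
  k=1: m=26, d=21, a=2
  k=2: m=16, d=21, a=2
  k=3: m=26, d=1, a=52
d=1 and a=2a₀=52 at k=3, so the next step gives (m, d) = (26, 21) again — its k=1 value — and the period has length 3.

[26; 2, 2, 52]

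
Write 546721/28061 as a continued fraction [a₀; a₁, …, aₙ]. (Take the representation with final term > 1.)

546721 = 19×28061 + 13562
28061 = 2×13562 + 937
13562 = 14×937 + 444
937 = 2×444 + 49
444 = 9×49 + 3
49 = 16×3 + 1
3 = 3×1 + 0  (stop)
So 546721/28061 = [19; 2, 14, 2, 9, 16, 3].

[19; 2, 14, 2, 9, 16, 3]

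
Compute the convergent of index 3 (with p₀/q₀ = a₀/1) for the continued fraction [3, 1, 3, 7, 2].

109/29

Using pₖ = aₖpₖ₋₁ + pₖ₋₂, qₖ = aₖqₖ₋₁ + qₖ₋₂ (with p₋₁=1, p₋₂=0, q₋₁=0, q₋₂=1):
  k=0: a=3, p=3, q=1
  k=1: a=1, p=4, q=1
  k=2: a=3, p=15, q=4
  k=3: a=7, p=109, q=29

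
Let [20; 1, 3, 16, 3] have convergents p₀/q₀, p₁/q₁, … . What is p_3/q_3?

Using pₖ = aₖpₖ₋₁ + pₖ₋₂, qₖ = aₖqₖ₋₁ + qₖ₋₂ (with p₋₁=1, p₋₂=0, q₋₁=0, q₋₂=1):
  k=0: a=20, p=20, q=1
  k=1: a=1, p=21, q=1
  k=2: a=3, p=83, q=4
  k=3: a=16, p=1349, q=65

1349/65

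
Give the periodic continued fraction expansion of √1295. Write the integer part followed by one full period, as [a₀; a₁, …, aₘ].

[35; 1, 70]

a₀ = ⌊√1295⌋ = 35.
With m₀=0, d₀=1 and mₖ₊₁ = dₖaₖ − mₖ, dₖ₊₁ = (n − mₖ₊₁²)/dₖ, aₖ₊₁ = ⌊(a₀+mₖ₊₁)/dₖ₊₁⌋:
  k=1: m=35, d=70, a=1
  k=2: m=35, d=1, a=70
d=1 and a=2a₀=70 at k=2, so the next step gives (m, d) = (35, 70) again — its k=1 value — and the period has length 2.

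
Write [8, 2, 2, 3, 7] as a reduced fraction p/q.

1043/124

Using pₖ = aₖpₖ₋₁ + pₖ₋₂ and qₖ = aₖqₖ₋₁ + qₖ₋₂:
  k=0: a=8, p=8, q=1
  k=1: a=2, p=17, q=2
  k=2: a=2, p=42, q=5
  k=3: a=3, p=143, q=17
  k=4: a=7, p=1043, q=124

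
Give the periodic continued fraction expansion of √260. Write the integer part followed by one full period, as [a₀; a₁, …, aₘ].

a₀ = ⌊√260⌋ = 16.
With m₀=0, d₀=1 and mₖ₊₁ = dₖaₖ − mₖ, dₖ₊₁ = (n − mₖ₊₁²)/dₖ, aₖ₊₁ = ⌊(a₀+mₖ₊₁)/dₖ₊₁⌋:
  k=1: m=16, d=4, a=8
  k=2: m=16, d=1, a=32
d=1 and a=2a₀=32 at k=2, so the next step gives (m, d) = (16, 4) again — its k=1 value — and the period has length 2.

[16; 8, 32]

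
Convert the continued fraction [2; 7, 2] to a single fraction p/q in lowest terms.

Fold from the inside: start with 2/1.
  7 + 1/2 = 15/2
  2 + 2/15 = 32/15

32/15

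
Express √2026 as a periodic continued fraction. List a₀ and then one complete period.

[45; 90]

a₀ = ⌊√2026⌋ = 45.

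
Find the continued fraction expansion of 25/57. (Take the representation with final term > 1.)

25 = 0·57 + 25
57 = 2·25 + 7
25 = 3·7 + 4
7 = 1·4 + 3
4 = 1·3 + 1
3 = 3·1 + 0  (stop)
So 25/57 = [0; 2, 3, 1, 1, 3].

[0; 2, 3, 1, 1, 3]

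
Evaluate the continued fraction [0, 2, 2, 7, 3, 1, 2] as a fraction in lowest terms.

Using pₖ = aₖpₖ₋₁ + pₖ₋₂ and qₖ = aₖqₖ₋₁ + qₖ₋₂:
  k=0: a=0, p=0, q=1
  k=1: a=2, p=1, q=2
  k=2: a=2, p=2, q=5
  k=3: a=7, p=15, q=37
  k=4: a=3, p=47, q=116
  k=5: a=1, p=62, q=153
  k=6: a=2, p=171, q=422

171/422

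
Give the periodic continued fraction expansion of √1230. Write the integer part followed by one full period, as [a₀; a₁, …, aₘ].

a₀ = ⌊√1230⌋ = 35.
With m₀=0, d₀=1 and mₖ₊₁ = dₖaₖ − mₖ, dₖ₊₁ = (n − mₖ₊₁²)/dₖ, aₖ₊₁ = ⌊(a₀+mₖ₊₁)/dₖ₊₁⌋:
  k=1: m=35, d=5, a=14
  k=2: m=35, d=1, a=70
d=1 and a=2a₀=70 at k=2, so the next step gives (m, d) = (35, 5) again — its k=1 value — and the period has length 2.

[35; 14, 70]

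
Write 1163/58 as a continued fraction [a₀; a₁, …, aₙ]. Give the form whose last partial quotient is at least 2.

1163 = 20·58 + 3
58 = 19·3 + 1
3 = 3·1 + 0  (stop)
So 1163/58 = [20; 19, 3].

[20; 19, 3]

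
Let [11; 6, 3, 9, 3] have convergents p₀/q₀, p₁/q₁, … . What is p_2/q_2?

212/19

Using pₖ = aₖpₖ₋₁ + pₖ₋₂, qₖ = aₖqₖ₋₁ + qₖ₋₂ (with p₋₁=1, p₋₂=0, q₋₁=0, q₋₂=1):
  k=0: a=11, p=11, q=1
  k=1: a=6, p=67, q=6
  k=2: a=3, p=212, q=19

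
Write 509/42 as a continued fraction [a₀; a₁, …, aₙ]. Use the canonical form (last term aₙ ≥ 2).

509 = 12*42 + 5
42 = 8*5 + 2
5 = 2*2 + 1
2 = 2*1 + 0  (stop)
So 509/42 = [12; 8, 2, 2].

[12; 8, 2, 2]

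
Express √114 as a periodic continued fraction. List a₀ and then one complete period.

a₀ = ⌊√114⌋ = 10.

[10; 1, 2, 10, 2, 1, 20]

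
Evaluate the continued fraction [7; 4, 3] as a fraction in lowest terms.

Fold from the inside: start with 3/1.
  4 + 1/3 = 13/3
  7 + 3/13 = 94/13

94/13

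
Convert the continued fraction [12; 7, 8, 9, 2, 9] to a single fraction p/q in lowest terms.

126175/10393

Using pₖ = aₖpₖ₋₁ + pₖ₋₂ and qₖ = aₖqₖ₋₁ + qₖ₋₂:
  k=0: a=12, p=12, q=1
  k=1: a=7, p=85, q=7
  k=2: a=8, p=692, q=57
  k=3: a=9, p=6313, q=520
  k=4: a=2, p=13318, q=1097
  k=5: a=9, p=126175, q=10393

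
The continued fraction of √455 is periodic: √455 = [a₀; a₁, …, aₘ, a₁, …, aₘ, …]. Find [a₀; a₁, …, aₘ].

a₀ = ⌊√455⌋ = 21.
With m₀=0, d₀=1 and mₖ₊₁ = dₖaₖ − mₖ, dₖ₊₁ = (n − mₖ₊₁²)/dₖ, aₖ₊₁ = ⌊(a₀+mₖ₊₁)/dₖ₊₁⌋:
  k=1: m=21, d=14, a=3
  k=2: m=21, d=1, a=42
d=1 and a=2a₀=42 at k=2, so the next step gives (m, d) = (21, 14) again — its k=1 value — and the period has length 2.

[21; 3, 42]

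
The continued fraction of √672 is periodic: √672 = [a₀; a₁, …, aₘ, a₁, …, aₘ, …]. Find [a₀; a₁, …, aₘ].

[25; 1, 11, 1, 50]

a₀ = ⌊√672⌋ = 25.
With m₀=0, d₀=1 and mₖ₊₁ = dₖaₖ − mₖ, dₖ₊₁ = (n − mₖ₊₁²)/dₖ, aₖ₊₁ = ⌊(a₀+mₖ₊₁)/dₖ₊₁⌋:
  k=1: m=25, d=47, a=1
  k=2: m=22, d=4, a=11
  k=3: m=22, d=47, a=1
  k=4: m=25, d=1, a=50
d=1 and a=2a₀=50 at k=4, so the next step gives (m, d) = (25, 47) again — its k=1 value — and the period has length 4.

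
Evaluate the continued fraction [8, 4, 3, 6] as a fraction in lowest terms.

675/82

Using pₖ = aₖpₖ₋₁ + pₖ₋₂ and qₖ = aₖqₖ₋₁ + qₖ₋₂:
  k=0: a=8, p=8, q=1
  k=1: a=4, p=33, q=4
  k=2: a=3, p=107, q=13
  k=3: a=6, p=675, q=82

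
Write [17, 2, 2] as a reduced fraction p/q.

87/5

Using pₖ = aₖpₖ₋₁ + pₖ₋₂ and qₖ = aₖqₖ₋₁ + qₖ₋₂:
  k=0: a=17, p=17, q=1
  k=1: a=2, p=35, q=2
  k=2: a=2, p=87, q=5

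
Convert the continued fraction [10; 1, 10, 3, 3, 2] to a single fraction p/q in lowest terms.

2837/260

Using pₖ = aₖpₖ₋₁ + pₖ₋₂ and qₖ = aₖqₖ₋₁ + qₖ₋₂:
  k=0: a=10, p=10, q=1
  k=1: a=1, p=11, q=1
  k=2: a=10, p=120, q=11
  k=3: a=3, p=371, q=34
  k=4: a=3, p=1233, q=113
  k=5: a=2, p=2837, q=260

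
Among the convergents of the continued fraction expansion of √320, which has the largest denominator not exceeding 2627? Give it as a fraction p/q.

√320 = [17; 1, 7, 1, 34, …] (period length 4).
Convergents:
  p_0/q_0 = 17/1
  p_1/q_1 = 18/1
  p_2/q_2 = 143/8
  p_3/q_3 = 161/9
  p_4/q_4 = 5617/314
  p_5/q_5 = 5778/323
  p_6/q_6 = 46063/2575
  p_7/q_7 = 51841/2898
q_6 = 2575 ≤ 2627 < 2898 = q_7, so the answer is 46063/2575.

46063/2575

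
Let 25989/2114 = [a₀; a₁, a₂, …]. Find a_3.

25989 = 12·2114 + 621   →  a_0 = 12
2114 = 3·621 + 251   →  a_1 = 3
621 = 2·251 + 119   →  a_2 = 2
251 = 2·119 + 13   →  a_3 = 2

2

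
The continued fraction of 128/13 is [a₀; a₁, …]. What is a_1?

1

128 = 9·13 + 11   →  a_0 = 9
13 = 1·11 + 2   →  a_1 = 1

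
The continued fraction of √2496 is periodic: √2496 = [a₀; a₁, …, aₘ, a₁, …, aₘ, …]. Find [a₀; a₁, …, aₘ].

[49; 1, 23, 1, 98]

a₀ = ⌊√2496⌋ = 49.
With m₀=0, d₀=1 and mₖ₊₁ = dₖaₖ − mₖ, dₖ₊₁ = (n − mₖ₊₁²)/dₖ, aₖ₊₁ = ⌊(a₀+mₖ₊₁)/dₖ₊₁⌋:
  k=1: m=49, d=95, a=1
  k=2: m=46, d=4, a=23
  k=3: m=46, d=95, a=1
  k=4: m=49, d=1, a=98
d=1 and a=2a₀=98 at k=4, so the next step gives (m, d) = (49, 95) again — its k=1 value — and the period has length 4.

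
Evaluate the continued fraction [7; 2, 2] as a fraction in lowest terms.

37/5

Fold from the inside: start with 2/1.
  2 + 1/2 = 5/2
  7 + 2/5 = 37/5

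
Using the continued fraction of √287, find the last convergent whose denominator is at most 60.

288/17

√287 = [16; 1, 15, 1, 32, …] (period length 4).
Convergents:
  p_0/q_0 = 16/1
  p_1/q_1 = 17/1
  p_2/q_2 = 271/16
  p_3/q_3 = 288/17
  p_4/q_4 = 9487/560
q_3 = 17 ≤ 60 < 560 = q_4, so the answer is 288/17.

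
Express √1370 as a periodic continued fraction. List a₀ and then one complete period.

[37; 74]

a₀ = ⌊√1370⌋ = 37.
With m₀=0, d₀=1 and mₖ₊₁ = dₖaₖ − mₖ, dₖ₊₁ = (n − mₖ₊₁²)/dₖ, aₖ₊₁ = ⌊(a₀+mₖ₊₁)/dₖ₊₁⌋:
  k=1: m=37, d=1, a=74
d=1 and a=2a₀=74 at k=1, so the next step gives (m, d) = (37, 1) again — its k=1 value — and the period has length 1.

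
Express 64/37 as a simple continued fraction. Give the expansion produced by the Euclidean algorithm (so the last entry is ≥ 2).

[1; 1, 2, 1, 2, 3]

64 = 1·37 + 27
37 = 1·27 + 10
27 = 2·10 + 7
10 = 1·7 + 3
7 = 2·3 + 1
3 = 3·1 + 0  (stop)
So 64/37 = [1; 1, 2, 1, 2, 3].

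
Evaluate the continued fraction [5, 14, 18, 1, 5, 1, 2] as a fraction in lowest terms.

Using pₖ = aₖpₖ₋₁ + pₖ₋₂ and qₖ = aₖqₖ₋₁ + qₖ₋₂:
  k=0: a=5, p=5, q=1
  k=1: a=14, p=71, q=14
  k=2: a=18, p=1283, q=253
  k=3: a=1, p=1354, q=267
  k=4: a=5, p=8053, q=1588
  k=5: a=1, p=9407, q=1855
  k=6: a=2, p=26867, q=5298

26867/5298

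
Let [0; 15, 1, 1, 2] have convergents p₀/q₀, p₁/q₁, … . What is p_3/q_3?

Using pₖ = aₖpₖ₋₁ + pₖ₋₂, qₖ = aₖqₖ₋₁ + qₖ₋₂ (with p₋₁=1, p₋₂=0, q₋₁=0, q₋₂=1):
  k=0: a=0, p=0, q=1
  k=1: a=15, p=1, q=15
  k=2: a=1, p=1, q=16
  k=3: a=1, p=2, q=31

2/31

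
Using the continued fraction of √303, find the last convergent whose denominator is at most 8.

√303 = [17; 2, 2, 5, 2, 2, 34, …] (period length 6).
Convergents:
  p_0/q_0 = 17/1
  p_1/q_1 = 35/2
  p_2/q_2 = 87/5
  p_3/q_3 = 470/27
q_2 = 5 ≤ 8 < 27 = q_3, so the answer is 87/5.

87/5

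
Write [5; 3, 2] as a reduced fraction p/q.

Fold from the inside: start with 2/1.
  3 + 1/2 = 7/2
  5 + 2/7 = 37/7

37/7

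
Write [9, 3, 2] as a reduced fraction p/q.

65/7

Using pₖ = aₖpₖ₋₁ + pₖ₋₂ and qₖ = aₖqₖ₋₁ + qₖ₋₂:
  k=0: a=9, p=9, q=1
  k=1: a=3, p=28, q=3
  k=2: a=2, p=65, q=7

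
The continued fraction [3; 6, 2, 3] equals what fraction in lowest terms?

Fold from the inside: start with 3/1.
  2 + 1/3 = 7/3
  6 + 3/7 = 45/7
  3 + 7/45 = 142/45

142/45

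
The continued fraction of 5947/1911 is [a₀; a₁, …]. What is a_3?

5947 = 3·1911 + 214   →  a_0 = 3
1911 = 8·214 + 199   →  a_1 = 8
214 = 1·199 + 15   →  a_2 = 1
199 = 13·15 + 4   →  a_3 = 13

13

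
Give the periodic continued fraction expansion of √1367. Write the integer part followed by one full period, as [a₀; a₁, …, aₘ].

a₀ = ⌊√1367⌋ = 36.
With m₀=0, d₀=1 and mₖ₊₁ = dₖaₖ − mₖ, dₖ₊₁ = (n − mₖ₊₁²)/dₖ, aₖ₊₁ = ⌊(a₀+mₖ₊₁)/dₖ₊₁⌋:
  k=1: m=36, d=71, a=1
  k=2: m=35, d=2, a=35
  k=3: m=35, d=71, a=1
  k=4: m=36, d=1, a=72
d=1 and a=2a₀=72 at k=4, so the next step gives (m, d) = (36, 71) again — its k=1 value — and the period has length 4.

[36; 1, 35, 1, 72]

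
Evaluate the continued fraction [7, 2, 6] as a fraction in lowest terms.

97/13

Using pₖ = aₖpₖ₋₁ + pₖ₋₂ and qₖ = aₖqₖ₋₁ + qₖ₋₂:
  k=0: a=7, p=7, q=1
  k=1: a=2, p=15, q=2
  k=2: a=6, p=97, q=13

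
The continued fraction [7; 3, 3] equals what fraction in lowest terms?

73/10

Using pₖ = aₖpₖ₋₁ + pₖ₋₂ and qₖ = aₖqₖ₋₁ + qₖ₋₂:
  k=0: a=7, p=7, q=1
  k=1: a=3, p=22, q=3
  k=2: a=3, p=73, q=10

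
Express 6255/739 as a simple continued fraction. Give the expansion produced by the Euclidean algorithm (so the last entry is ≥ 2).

[8; 2, 6, 2, 8, 3]

6255 = 8·739 + 343
739 = 2·343 + 53
343 = 6·53 + 25
53 = 2·25 + 3
25 = 8·3 + 1
3 = 3·1 + 0  (stop)
So 6255/739 = [8; 2, 6, 2, 8, 3].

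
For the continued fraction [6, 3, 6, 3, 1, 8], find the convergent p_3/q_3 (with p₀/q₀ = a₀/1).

379/60

Using pₖ = aₖpₖ₋₁ + pₖ₋₂, qₖ = aₖqₖ₋₁ + qₖ₋₂ (with p₋₁=1, p₋₂=0, q₋₁=0, q₋₂=1):
  k=0: a=6, p=6, q=1
  k=1: a=3, p=19, q=3
  k=2: a=6, p=120, q=19
  k=3: a=3, p=379, q=60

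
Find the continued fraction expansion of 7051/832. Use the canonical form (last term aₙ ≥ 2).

[8; 2, 9, 2, 2, 8]

7051 = 8×832 + 395
832 = 2×395 + 42
395 = 9×42 + 17
42 = 2×17 + 8
17 = 2×8 + 1
8 = 8×1 + 0  (stop)
So 7051/832 = [8; 2, 9, 2, 2, 8].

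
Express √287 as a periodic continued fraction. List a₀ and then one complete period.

a₀ = ⌊√287⌋ = 16.
With m₀=0, d₀=1 and mₖ₊₁ = dₖaₖ − mₖ, dₖ₊₁ = (n − mₖ₊₁²)/dₖ, aₖ₊₁ = ⌊(a₀+mₖ₊₁)/dₖ₊₁⌋:
  k=1: m=16, d=31, a=1
  k=2: m=15, d=2, a=15
  k=3: m=15, d=31, a=1
  k=4: m=16, d=1, a=32
d=1 and a=2a₀=32 at k=4, so the next step gives (m, d) = (16, 31) again — its k=1 value — and the period has length 4.

[16; 1, 15, 1, 32]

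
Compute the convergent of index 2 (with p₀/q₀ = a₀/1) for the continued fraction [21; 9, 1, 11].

Using pₖ = aₖpₖ₋₁ + pₖ₋₂, qₖ = aₖqₖ₋₁ + qₖ₋₂ (with p₋₁=1, p₋₂=0, q₋₁=0, q₋₂=1):
  k=0: a=21, p=21, q=1
  k=1: a=9, p=190, q=9
  k=2: a=1, p=211, q=10

211/10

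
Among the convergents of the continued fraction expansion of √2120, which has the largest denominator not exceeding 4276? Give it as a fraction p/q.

97474/2117

√2120 = [46; 23, 92, …] (period length 2).
Convergents:
  p_0/q_0 = 46/1
  p_1/q_1 = 1059/23
  p_2/q_2 = 97474/2117
  p_3/q_3 = 2242961/48714
q_2 = 2117 ≤ 4276 < 48714 = q_3, so the answer is 97474/2117.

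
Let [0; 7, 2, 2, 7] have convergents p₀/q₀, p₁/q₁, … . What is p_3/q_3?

5/37

Using pₖ = aₖpₖ₋₁ + pₖ₋₂, qₖ = aₖqₖ₋₁ + qₖ₋₂ (with p₋₁=1, p₋₂=0, q₋₁=0, q₋₂=1):
  k=0: a=0, p=0, q=1
  k=1: a=7, p=1, q=7
  k=2: a=2, p=2, q=15
  k=3: a=2, p=5, q=37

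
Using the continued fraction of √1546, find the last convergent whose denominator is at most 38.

√1546 = [39; 3, 7, 1, 1, 7, 3, 78, …] (period length 7).
Convergents:
  p_0/q_0 = 39/1
  p_1/q_1 = 118/3
  p_2/q_2 = 865/22
  p_3/q_3 = 983/25
  p_4/q_4 = 1848/47
q_3 = 25 ≤ 38 < 47 = q_4, so the answer is 983/25.

983/25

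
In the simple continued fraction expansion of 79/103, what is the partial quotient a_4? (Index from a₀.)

79 = 0·103 + 79   →  a_0 = 0
103 = 1·79 + 24   →  a_1 = 1
79 = 3·24 + 7   →  a_2 = 3
24 = 3·7 + 3   →  a_3 = 3
7 = 2·3 + 1   →  a_4 = 2

2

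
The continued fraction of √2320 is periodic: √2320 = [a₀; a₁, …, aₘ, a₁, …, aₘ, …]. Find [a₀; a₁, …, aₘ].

a₀ = ⌊√2320⌋ = 48.
With m₀=0, d₀=1 and mₖ₊₁ = dₖaₖ − mₖ, dₖ₊₁ = (n − mₖ₊₁²)/dₖ, aₖ₊₁ = ⌊(a₀+mₖ₊₁)/dₖ₊₁⌋:
  k=1: m=48, d=16, a=6
  k=2: m=48, d=1, a=96
d=1 and a=2a₀=96 at k=2, so the next step gives (m, d) = (48, 16) again — its k=1 value — and the period has length 2.

[48; 6, 96]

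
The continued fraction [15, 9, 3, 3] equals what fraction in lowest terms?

Fold from the inside: start with 3/1.
  3 + 1/3 = 10/3
  9 + 3/10 = 93/10
  15 + 10/93 = 1405/93

1405/93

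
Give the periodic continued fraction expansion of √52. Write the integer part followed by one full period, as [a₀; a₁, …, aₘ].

[7; 4, 1, 2, 1, 4, 14]

a₀ = ⌊√52⌋ = 7.
With m₀=0, d₀=1 and mₖ₊₁ = dₖaₖ − mₖ, dₖ₊₁ = (n − mₖ₊₁²)/dₖ, aₖ₊₁ = ⌊(a₀+mₖ₊₁)/dₖ₊₁⌋:
  k=1: m=7, d=3, a=4
  k=2: m=5, d=9, a=1
  k=3: m=4, d=4, a=2
  k=4: m=4, d=9, a=1
  k=5: m=5, d=3, a=4
  k=6: m=7, d=1, a=14
d=1 and a=2a₀=14 at k=6, so the next step gives (m, d) = (7, 3) again — its k=1 value — and the period has length 6.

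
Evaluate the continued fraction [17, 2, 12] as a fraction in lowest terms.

Using pₖ = aₖpₖ₋₁ + pₖ₋₂ and qₖ = aₖqₖ₋₁ + qₖ₋₂:
  k=0: a=17, p=17, q=1
  k=1: a=2, p=35, q=2
  k=2: a=12, p=437, q=25

437/25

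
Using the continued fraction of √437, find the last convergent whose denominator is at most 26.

√437 = [20; 1, 9, 2, 9, 1, 40, …] (period length 6).
Convergents:
  p_0/q_0 = 20/1
  p_1/q_1 = 21/1
  p_2/q_2 = 209/10
  p_3/q_3 = 439/21
  p_4/q_4 = 4160/199
q_3 = 21 ≤ 26 < 199 = q_4, so the answer is 439/21.

439/21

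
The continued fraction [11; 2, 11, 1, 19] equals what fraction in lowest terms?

5717/498

Using pₖ = aₖpₖ₋₁ + pₖ₋₂ and qₖ = aₖqₖ₋₁ + qₖ₋₂:
  k=0: a=11, p=11, q=1
  k=1: a=2, p=23, q=2
  k=2: a=11, p=264, q=23
  k=3: a=1, p=287, q=25
  k=4: a=19, p=5717, q=498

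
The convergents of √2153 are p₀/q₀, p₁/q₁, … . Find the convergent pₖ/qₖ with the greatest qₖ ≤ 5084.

√2153 = [46; 2, 2, 92, …] (period length 3).
Convergents:
  p_0/q_0 = 46/1
  p_1/q_1 = 93/2
  p_2/q_2 = 232/5
  p_3/q_3 = 21437/462
  p_4/q_4 = 43106/929
  p_5/q_5 = 107649/2320
  p_6/q_6 = 9946814/214369
q_5 = 2320 ≤ 5084 < 214369 = q_6, so the answer is 107649/2320.

107649/2320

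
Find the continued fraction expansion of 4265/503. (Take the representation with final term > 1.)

4265 = 8*503 + 241
503 = 2*241 + 21
241 = 11*21 + 10
21 = 2*10 + 1
10 = 10*1 + 0  (stop)
So 4265/503 = [8; 2, 11, 2, 10].

[8; 2, 11, 2, 10]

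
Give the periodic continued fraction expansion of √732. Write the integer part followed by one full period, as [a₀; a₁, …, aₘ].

a₀ = ⌊√732⌋ = 27.
With m₀=0, d₀=1 and mₖ₊₁ = dₖaₖ − mₖ, dₖ₊₁ = (n − mₖ₊₁²)/dₖ, aₖ₊₁ = ⌊(a₀+mₖ₊₁)/dₖ₊₁⌋:
  k=1: m=27, d=3, a=18
  k=2: m=27, d=1, a=54
d=1 and a=2a₀=54 at k=2, so the next step gives (m, d) = (27, 3) again — its k=1 value — and the period has length 2.

[27; 18, 54]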